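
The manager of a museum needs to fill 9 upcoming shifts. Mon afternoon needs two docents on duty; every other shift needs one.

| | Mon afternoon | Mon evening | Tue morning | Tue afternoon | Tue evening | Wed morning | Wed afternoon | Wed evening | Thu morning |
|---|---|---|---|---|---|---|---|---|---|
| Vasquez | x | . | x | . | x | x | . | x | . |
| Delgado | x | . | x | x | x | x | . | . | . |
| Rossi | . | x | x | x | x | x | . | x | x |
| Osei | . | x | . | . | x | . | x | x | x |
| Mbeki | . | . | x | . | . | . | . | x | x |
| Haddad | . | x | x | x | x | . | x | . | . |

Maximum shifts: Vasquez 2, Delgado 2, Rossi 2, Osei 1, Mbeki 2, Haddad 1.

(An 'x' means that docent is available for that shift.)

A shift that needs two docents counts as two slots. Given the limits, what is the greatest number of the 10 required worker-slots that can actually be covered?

10

Total capacity across all docents is 2+2+2+1+2+1 = 10, and 10 slots are needed, so at most 10 can be filled.
An assignment achieving 10: Mon afternoon→Vasquez+Delgado, Mon evening→Rossi, Tue morning→Mbeki, Tue afternoon→Delgado, Tue evening→Haddad, Wed morning→Vasquez, Wed afternoon→Osei, Wed evening→Mbeki, Thu morning→Rossi.
Loads: Vasquez 2/2, Delgado 2/2, Rossi 2/2, Osei 1/1, Mbeki 2/2, Haddad 1/1.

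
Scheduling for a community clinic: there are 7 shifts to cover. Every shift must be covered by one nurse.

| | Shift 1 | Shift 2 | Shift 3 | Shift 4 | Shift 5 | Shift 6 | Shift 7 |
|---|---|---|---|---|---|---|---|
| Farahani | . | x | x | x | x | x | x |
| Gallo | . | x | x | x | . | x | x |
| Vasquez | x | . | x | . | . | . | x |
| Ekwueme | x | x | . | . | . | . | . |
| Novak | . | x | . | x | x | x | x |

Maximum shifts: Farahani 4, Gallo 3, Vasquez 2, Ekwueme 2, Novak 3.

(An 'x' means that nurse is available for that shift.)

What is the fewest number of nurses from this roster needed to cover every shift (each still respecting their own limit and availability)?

7 slots to fill and no one can take more than 4, so at least ⌈7/4⌉ = 2 nurses are needed.
No set of 2 nurses can cover every shift (each such set leaves at least one shift with no one available or exceeds a cap).
Farahani, Gallo, and Vasquez alone can cover everything: Shift 1→Vasquez, Shift 2→Farahani, Shift 3→Gallo, Shift 4→Farahani, Shift 5→Farahani, Shift 6→Farahani, Shift 7→Gallo.

3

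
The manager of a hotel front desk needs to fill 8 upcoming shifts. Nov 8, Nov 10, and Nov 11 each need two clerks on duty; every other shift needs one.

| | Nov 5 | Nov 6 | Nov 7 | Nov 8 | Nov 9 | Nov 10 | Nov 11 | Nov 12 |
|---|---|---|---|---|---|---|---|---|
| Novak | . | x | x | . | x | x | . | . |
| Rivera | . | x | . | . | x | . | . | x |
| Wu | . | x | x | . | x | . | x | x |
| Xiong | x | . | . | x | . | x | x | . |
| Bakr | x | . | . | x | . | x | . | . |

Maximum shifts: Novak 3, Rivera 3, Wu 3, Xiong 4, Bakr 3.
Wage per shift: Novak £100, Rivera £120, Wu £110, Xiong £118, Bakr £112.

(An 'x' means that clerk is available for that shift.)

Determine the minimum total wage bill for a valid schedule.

Nov 8 can only be covered by Xiong and Bakr, so that assignment is forced.
Nov 11 can only be covered by Wu and Xiong, so that assignment is forced.
Picking the cheapest available clerk for each shift independently would cost £1192, but that ignores the shift limits.
An optimal schedule: Nov 5→Bakr, Nov 6→Novak, Nov 7→Novak, Nov 8→Bakr+Xiong, Nov 9→Wu, Nov 10→Novak+Bakr, Nov 11→Wu+Xiong, Nov 12→Wu.
Total: 112 + 100 + 100 + 112 + 118 + 110 + 100 + 112 + 110 + 118 + 110 = £1202.

£1202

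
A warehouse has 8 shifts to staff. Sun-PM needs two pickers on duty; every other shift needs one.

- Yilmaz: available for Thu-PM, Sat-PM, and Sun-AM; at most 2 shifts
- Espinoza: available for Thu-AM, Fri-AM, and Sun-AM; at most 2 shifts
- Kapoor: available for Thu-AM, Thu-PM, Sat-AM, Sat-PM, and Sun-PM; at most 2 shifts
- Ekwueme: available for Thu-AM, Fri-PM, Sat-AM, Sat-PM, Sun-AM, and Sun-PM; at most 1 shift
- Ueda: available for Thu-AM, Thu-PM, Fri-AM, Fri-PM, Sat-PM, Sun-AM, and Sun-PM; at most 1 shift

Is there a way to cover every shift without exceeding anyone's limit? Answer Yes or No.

No

Total capacity is 2+2+2+1+1 = 8 but 9 worker-slots are needed — infeasible.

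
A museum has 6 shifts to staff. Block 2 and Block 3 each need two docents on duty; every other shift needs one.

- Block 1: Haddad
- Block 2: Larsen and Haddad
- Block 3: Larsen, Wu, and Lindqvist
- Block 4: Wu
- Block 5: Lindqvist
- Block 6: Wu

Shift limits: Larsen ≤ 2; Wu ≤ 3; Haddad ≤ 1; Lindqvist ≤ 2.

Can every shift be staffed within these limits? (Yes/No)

No

Total capacity is 8 and 8 slots are needed, so capacity alone doesn't rule it out.
Shifts {Block 1, Block 2} need 3 worker-slots in total, but the docents available for any of those shifts (Larsen and Haddad) can supply at most 2 among them. So no valid schedule exists.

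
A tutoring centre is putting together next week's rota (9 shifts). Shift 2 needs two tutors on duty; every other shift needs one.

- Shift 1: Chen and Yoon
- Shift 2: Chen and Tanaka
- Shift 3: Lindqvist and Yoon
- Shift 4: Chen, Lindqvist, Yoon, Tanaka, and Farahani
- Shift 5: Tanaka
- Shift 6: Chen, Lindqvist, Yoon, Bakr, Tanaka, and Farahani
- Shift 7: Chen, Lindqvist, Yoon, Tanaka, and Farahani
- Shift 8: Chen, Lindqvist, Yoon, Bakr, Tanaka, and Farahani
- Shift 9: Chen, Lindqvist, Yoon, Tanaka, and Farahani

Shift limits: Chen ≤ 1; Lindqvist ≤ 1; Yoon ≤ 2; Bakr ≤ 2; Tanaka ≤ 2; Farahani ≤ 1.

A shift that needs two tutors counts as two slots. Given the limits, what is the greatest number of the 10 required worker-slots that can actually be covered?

9

Total capacity across all tutors is 1+1+2+2+2+1 = 9, and 10 slots are needed, so at most 9 can be filled.
An assignment achieving 9: Shift 1→Chen, Shift 2→Tanaka, Shift 3→Lindqvist, Shift 4→Yoon, Shift 5→Tanaka, Shift 6→Bakr, Shift 7→Yoon, Shift 8→Bakr, Shift 9→Farahani.
Loads: Chen 1/1, Lindqvist 1/1, Yoon 2/2, Bakr 2/2, Tanaka 2/2, Farahani 1/1.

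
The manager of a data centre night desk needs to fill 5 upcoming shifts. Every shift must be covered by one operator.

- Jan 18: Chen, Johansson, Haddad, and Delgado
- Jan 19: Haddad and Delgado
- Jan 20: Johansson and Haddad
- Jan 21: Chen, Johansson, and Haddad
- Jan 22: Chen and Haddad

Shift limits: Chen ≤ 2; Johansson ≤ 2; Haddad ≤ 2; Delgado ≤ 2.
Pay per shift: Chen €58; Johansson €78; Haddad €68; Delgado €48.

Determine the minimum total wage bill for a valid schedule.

Picking the cheapest available operator for each shift independently would cost €280, and that bound is achievable.
An optimal schedule: Jan 18→Delgado, Jan 19→Delgado, Jan 20→Haddad, Jan 21→Chen, Jan 22→Chen.
Total: 48 + 48 + 68 + 58 + 58 = €280.

€280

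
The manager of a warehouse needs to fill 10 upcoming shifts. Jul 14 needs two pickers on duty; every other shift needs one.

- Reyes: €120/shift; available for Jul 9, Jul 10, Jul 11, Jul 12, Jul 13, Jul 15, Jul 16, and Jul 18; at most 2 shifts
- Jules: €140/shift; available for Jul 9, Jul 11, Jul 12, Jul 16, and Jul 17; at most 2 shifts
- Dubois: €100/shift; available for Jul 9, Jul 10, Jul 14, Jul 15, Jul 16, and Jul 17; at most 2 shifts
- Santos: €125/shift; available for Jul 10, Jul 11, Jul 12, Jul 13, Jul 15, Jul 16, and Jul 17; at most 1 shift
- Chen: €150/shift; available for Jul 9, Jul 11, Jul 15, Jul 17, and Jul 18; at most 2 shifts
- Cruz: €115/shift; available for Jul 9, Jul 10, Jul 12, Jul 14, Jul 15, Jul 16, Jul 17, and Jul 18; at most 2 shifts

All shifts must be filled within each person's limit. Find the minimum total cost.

Jul 14 can only be covered by Dubois and Cruz, so that assignment is forced.
Picking the cheapest available picker for each shift independently would cost €1185, but that ignores the shift limits.
An optimal schedule: Jul 9→Chen, Jul 10→Dubois, Jul 11→Jules, Jul 12→Jules, Jul 13→Reyes, Jul 14→Dubois+Cruz, Jul 15→Santos, Jul 16→Cruz, Jul 17→Chen, Jul 18→Reyes.
Total: 150 + 100 + 140 + 140 + 120 + 100 + 115 + 125 + 115 + 150 + 120 = €1375.

€1375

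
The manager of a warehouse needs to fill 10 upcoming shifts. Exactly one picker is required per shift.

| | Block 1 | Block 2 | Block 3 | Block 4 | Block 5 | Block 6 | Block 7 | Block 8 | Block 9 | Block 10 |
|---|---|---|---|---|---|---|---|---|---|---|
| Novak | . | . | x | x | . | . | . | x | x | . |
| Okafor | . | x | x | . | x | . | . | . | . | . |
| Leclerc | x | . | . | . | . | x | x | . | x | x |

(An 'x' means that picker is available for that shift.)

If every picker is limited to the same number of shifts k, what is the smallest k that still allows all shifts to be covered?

4

With 3 pickers and 10 worker-slots to fill, someone must work at least ⌈10/3⌉ = 4 shifts, so k ≥ 4.
k = 4 works: Block 1→Leclerc, Block 2→Okafor, Block 3→Novak, Block 4→Novak, Block 5→Okafor, Block 6→Leclerc, Block 7→Leclerc, Block 8→Novak, Block 9→Novak, Block 10→Leclerc.
Loads: Novak 4, Okafor 2, Leclerc 4 — all ≤ 4.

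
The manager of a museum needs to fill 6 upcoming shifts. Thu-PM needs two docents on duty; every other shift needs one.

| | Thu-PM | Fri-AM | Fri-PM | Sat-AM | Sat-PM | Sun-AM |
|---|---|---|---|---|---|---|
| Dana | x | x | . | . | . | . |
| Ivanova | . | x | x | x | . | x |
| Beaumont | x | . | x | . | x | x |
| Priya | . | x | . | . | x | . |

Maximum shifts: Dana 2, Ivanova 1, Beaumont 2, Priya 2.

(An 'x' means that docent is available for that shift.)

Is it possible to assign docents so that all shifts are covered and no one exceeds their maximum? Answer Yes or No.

No

Total capacity is 7 and 7 slots are needed, so capacity alone doesn't rule it out.
Shifts {Thu-PM, Fri-PM, Sat-AM, Sun-AM} need 5 worker-slots in total, but the docents available for any of those shifts (Dana, Ivanova, and Beaumont) can supply at most 4 among them. So no valid schedule exists.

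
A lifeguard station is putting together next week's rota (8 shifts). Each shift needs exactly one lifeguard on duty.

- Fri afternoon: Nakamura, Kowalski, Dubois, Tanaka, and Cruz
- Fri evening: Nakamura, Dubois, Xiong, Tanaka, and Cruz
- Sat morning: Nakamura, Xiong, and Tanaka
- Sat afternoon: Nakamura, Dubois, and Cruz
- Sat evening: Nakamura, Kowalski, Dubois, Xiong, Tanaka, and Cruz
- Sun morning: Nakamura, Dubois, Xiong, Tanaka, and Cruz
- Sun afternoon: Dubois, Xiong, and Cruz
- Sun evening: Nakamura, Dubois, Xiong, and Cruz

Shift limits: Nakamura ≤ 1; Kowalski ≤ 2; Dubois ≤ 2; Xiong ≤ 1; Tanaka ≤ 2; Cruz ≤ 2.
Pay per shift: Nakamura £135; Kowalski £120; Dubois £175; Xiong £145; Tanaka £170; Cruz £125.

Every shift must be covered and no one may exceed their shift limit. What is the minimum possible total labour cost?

Picking the cheapest available lifeguard for each shift independently would cost £1000, but that ignores the shift limits.
An optimal schedule: Fri afternoon→Kowalski, Fri evening→Tanaka, Sat morning→Nakamura, Sat afternoon→Cruz, Sat evening→Kowalski, Sun morning→Tanaka, Sun afternoon→Cruz, Sun evening→Xiong.
Total: 120 + 170 + 135 + 125 + 120 + 170 + 125 + 145 = £1110.

£1110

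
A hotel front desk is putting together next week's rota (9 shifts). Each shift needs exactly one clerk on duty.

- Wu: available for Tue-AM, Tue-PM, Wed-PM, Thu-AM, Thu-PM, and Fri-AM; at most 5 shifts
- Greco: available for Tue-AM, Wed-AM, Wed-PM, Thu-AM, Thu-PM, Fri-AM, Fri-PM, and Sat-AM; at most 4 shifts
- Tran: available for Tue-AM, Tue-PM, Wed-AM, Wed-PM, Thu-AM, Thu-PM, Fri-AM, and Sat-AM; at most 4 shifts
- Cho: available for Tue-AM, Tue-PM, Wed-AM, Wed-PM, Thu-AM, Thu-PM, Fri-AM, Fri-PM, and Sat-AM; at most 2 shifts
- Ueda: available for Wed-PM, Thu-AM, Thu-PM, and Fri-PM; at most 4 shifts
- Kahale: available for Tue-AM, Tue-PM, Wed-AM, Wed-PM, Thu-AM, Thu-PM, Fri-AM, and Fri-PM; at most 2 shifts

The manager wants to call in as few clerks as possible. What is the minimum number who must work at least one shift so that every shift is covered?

2

9 slots to fill and no one can take more than 5, so at least ⌈9/5⌉ = 2 clerks are needed.
Wu and Greco alone can cover everything: Tue-AM→Wu, Tue-PM→Wu, Wed-AM→Greco, Wed-PM→Wu, Thu-AM→Wu, Thu-PM→Wu, Fri-AM→Greco, Fri-PM→Greco, Sat-AM→Greco.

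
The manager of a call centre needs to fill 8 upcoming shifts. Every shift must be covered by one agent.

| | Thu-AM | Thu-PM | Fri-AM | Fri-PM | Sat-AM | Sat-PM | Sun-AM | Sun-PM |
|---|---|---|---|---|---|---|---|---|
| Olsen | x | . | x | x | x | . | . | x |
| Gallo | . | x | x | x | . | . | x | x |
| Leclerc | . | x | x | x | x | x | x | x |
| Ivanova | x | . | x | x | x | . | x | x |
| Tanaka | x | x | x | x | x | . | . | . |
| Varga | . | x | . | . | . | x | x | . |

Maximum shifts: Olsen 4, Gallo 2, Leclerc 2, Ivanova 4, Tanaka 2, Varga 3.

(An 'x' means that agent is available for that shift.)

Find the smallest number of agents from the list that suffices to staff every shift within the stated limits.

8 slots to fill and no one can take more than 4, so at least ⌈8/4⌉ = 2 agents are needed.
No set of 2 agents can cover every shift (each such set leaves at least one shift with no one available or exceeds a cap).
Olsen, Gallo, and Leclerc alone can cover everything: Thu-AM→Olsen, Thu-PM→Gallo, Fri-AM→Olsen, Fri-PM→Olsen, Sat-AM→Olsen, Sat-PM→Leclerc, Sun-AM→Gallo, Sun-PM→Leclerc.

3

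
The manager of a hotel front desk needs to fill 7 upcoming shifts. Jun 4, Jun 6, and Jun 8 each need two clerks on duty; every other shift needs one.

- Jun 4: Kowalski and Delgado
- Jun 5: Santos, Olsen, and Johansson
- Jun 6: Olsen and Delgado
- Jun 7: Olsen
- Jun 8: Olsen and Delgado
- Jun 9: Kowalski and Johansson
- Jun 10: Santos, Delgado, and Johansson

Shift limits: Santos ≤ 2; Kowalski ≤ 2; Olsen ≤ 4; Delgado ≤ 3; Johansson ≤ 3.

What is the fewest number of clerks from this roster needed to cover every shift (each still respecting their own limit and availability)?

4

10 slots to fill and no one can take more than 4, so at least ⌈10/4⌉ = 3 clerks are needed.
Shifts {Jun 4, Jun 6, Jun 8, Jun 10} need 7 slots, but among the clerks available for them (Santos, Kowalski, Olsen, Delgado, and Johansson) any 3 together supply at most 6. So 3 clerks are not enough.
Santos, Kowalski, Olsen, and Delgado alone can cover everything: Jun 4→Kowalski+Delgado, Jun 5→Santos, Jun 6→Olsen+Delgado, Jun 7→Olsen, Jun 8→Olsen+Delgado, Jun 9→Kowalski, Jun 10→Santos.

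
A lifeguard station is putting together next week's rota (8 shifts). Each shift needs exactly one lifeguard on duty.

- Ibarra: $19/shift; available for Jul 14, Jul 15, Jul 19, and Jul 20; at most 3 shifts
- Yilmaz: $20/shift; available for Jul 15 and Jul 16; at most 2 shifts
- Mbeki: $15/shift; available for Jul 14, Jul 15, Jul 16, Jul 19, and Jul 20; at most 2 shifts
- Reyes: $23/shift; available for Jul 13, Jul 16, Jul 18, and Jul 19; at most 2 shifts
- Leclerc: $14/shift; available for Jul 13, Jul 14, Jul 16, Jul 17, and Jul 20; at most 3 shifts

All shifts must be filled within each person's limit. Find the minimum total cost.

Jul 17 can only be covered by Leclerc, so that assignment is forced.
Jul 18 can only be covered by Reyes, so that assignment is forced.
Picking the cheapest available lifeguard for each shift independently would cost $123, but that ignores the shift limits.
An optimal schedule: Jul 13→Leclerc, Jul 14→Leclerc, Jul 15→Mbeki, Jul 16→Mbeki, Jul 17→Leclerc, Jul 18→Reyes, Jul 19→Ibarra, Jul 20→Ibarra.
Total: 14 + 14 + 15 + 15 + 14 + 23 + 19 + 19 = $133.

$133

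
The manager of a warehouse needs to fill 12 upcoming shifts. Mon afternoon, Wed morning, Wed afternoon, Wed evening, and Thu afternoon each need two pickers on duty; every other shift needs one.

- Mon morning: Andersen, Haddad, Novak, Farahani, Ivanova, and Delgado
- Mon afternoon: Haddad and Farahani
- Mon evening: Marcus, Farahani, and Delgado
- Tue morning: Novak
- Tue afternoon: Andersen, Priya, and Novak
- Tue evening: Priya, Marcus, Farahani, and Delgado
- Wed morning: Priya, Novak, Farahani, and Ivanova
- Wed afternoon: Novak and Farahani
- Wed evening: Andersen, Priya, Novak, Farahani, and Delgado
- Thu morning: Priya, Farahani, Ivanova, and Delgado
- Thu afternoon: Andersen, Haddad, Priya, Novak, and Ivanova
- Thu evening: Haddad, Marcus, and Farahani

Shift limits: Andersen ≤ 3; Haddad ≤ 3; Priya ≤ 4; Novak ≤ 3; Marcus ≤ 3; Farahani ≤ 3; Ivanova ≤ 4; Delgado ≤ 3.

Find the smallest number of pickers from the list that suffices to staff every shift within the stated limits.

17 slots to fill and no one can take more than 4, so at least ⌈17/4⌉ = 5 pickers are needed.
Haddad, Priya, Novak, Farahani, and Ivanova alone can cover everything: Mon morning→Ivanova, Mon afternoon→Haddad+Farahani, Mon evening→Farahani, Tue morning→Novak, Tue afternoon→Priya, Tue evening→Priya, Wed morning→Priya+Ivanova, Wed afternoon→Novak+Farahani, Wed evening→Priya+Novak, Thu morning→Ivanova, Thu afternoon→Haddad+Ivanova, Thu evening→Haddad.

5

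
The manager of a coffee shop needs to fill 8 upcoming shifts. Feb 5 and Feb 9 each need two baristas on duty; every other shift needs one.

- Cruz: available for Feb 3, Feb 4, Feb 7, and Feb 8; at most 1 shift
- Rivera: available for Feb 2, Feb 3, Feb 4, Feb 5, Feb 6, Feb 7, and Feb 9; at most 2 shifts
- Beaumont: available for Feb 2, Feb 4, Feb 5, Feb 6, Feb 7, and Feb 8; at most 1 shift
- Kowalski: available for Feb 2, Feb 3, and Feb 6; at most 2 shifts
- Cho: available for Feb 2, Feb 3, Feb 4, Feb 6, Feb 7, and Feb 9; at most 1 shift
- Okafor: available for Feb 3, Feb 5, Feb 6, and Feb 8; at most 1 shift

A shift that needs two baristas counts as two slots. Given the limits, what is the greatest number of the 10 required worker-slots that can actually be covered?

8

Total capacity across all baristas is 1+2+1+2+1+1 = 8, and 10 slots are needed, so at most 8 can be filled.
An assignment achieving 8: Feb 2→Kowalski, Feb 3→Kowalski, Feb 5→Rivera+Beaumont, Feb 6→Okafor, Feb 8→Cruz, Feb 9→Rivera+Cho.
Loads: Cruz 1/1, Rivera 2/2, Beaumont 1/1, Kowalski 2/2, Cho 1/1, Okafor 1/1.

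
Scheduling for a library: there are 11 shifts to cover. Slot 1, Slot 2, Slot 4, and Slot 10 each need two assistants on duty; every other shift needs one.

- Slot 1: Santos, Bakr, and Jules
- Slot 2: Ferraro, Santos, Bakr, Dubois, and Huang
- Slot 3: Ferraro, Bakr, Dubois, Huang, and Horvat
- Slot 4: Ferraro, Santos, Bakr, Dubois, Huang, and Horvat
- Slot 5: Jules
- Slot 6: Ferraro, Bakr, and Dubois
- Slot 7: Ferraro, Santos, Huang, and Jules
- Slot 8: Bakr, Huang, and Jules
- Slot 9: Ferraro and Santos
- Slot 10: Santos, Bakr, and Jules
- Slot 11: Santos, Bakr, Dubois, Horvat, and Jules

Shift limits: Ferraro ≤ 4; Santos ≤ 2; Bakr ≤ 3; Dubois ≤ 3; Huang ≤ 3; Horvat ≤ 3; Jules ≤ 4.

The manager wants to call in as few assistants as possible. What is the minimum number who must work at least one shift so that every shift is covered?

5

15 slots to fill and no one can take more than 4, so at least ⌈15/4⌉ = 4 assistants are needed.
Any 4 assistants together have capacity at most 4+4+3+3 = 14 < 15 slots, so 4 can never suffice.
Ferraro, Santos, Bakr, Dubois, and Jules alone can cover everything: Slot 1→Santos+Bakr, Slot 2→Ferraro+Dubois, Slot 3→Ferraro, Slot 4→Bakr+Dubois, Slot 5→Jules, Slot 6→Ferraro, Slot 7→Jules, Slot 8→Bakr, Slot 9→Ferraro, Slot 10→Santos+Jules, Slot 11→Dubois.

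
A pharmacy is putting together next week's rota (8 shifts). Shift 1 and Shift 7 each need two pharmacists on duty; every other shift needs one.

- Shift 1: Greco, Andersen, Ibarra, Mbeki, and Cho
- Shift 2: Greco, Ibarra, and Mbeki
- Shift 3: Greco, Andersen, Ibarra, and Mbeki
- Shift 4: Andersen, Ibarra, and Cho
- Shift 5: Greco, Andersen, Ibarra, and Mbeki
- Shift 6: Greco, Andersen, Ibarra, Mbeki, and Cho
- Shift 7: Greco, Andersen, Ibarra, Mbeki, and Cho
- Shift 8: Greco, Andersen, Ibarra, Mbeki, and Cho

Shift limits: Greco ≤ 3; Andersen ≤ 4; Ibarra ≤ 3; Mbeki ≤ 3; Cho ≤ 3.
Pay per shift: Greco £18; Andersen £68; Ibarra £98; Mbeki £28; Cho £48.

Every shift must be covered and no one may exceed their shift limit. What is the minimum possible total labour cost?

Picking the cheapest available pharmacist for each shift independently would cost £230, but that ignores the shift limits.
An optimal schedule: Shift 1→Mbeki+Cho, Shift 2→Greco, Shift 3→Greco, Shift 4→Cho, Shift 5→Greco, Shift 6→Mbeki, Shift 7→Cho+Andersen, Shift 8→Mbeki.
Total: 28 + 48 + 18 + 18 + 48 + 18 + 28 + 48 + 68 + 28 = £350.

£350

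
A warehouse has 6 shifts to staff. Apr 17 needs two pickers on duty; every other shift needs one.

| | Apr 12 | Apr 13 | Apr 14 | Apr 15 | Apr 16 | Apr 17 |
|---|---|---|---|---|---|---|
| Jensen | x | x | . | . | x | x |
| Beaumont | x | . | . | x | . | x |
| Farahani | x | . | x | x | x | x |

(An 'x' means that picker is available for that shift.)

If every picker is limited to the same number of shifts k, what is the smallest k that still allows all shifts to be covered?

3

With 3 pickers and 7 worker-slots to fill, someone must work at least ⌈7/3⌉ = 3 shifts, so k ≥ 3.
k = 3 works: Apr 12→Jensen, Apr 13→Jensen, Apr 14→Farahani, Apr 15→Beaumont, Apr 16→Jensen, Apr 17→Beaumont+Farahani.
Loads: Jensen 3, Beaumont 2, Farahani 2 — all ≤ 3.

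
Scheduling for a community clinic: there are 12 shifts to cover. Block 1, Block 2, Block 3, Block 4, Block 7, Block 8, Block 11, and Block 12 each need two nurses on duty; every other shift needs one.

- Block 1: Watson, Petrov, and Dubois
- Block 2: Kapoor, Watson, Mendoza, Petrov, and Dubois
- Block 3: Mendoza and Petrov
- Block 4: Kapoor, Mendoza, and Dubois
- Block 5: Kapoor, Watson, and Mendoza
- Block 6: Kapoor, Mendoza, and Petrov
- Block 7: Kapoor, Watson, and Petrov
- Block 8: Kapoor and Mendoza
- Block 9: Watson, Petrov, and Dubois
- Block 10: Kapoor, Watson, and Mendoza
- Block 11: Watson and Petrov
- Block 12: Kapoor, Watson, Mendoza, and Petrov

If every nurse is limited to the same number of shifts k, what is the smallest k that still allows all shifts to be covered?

With 5 nurses and 20 worker-slots to fill, someone must work at least ⌈20/5⌉ = 4 shifts, so k ≥ 4.
k = 4 works: Block 1→Watson+Dubois, Block 2→Mendoza+Dubois, Block 3→Mendoza+Petrov, Block 4→Kapoor+Dubois, Block 5→Kapoor, Block 6→Kapoor, Block 7→Watson+Petrov, Block 8→Kapoor+Mendoza, Block 9→Dubois, Block 10→Watson, Block 11→Watson+Petrov, Block 12→Mendoza+Petrov.
Loads: Kapoor 4, Watson 4, Mendoza 4, Petrov 4, Dubois 4 — all ≤ 4.

4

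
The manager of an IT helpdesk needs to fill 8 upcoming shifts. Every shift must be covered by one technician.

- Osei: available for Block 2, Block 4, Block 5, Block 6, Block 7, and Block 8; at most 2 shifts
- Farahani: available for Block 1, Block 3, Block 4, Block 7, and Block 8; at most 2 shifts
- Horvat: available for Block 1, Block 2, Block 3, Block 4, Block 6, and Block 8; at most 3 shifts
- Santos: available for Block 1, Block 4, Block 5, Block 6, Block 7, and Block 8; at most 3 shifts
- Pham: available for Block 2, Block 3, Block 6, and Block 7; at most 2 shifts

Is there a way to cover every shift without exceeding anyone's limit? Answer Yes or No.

Yes

One valid schedule: Block 1→Farahani, Block 2→Osei, Block 3→Farahani, Block 4→Horvat, Block 5→Osei, Block 6→Horvat, Block 7→Santos, Block 8→Horvat.
Loads: Osei 2/2, Farahani 2/2, Horvat 3/3, Santos 1/3, Pham 0/2 — all within limits.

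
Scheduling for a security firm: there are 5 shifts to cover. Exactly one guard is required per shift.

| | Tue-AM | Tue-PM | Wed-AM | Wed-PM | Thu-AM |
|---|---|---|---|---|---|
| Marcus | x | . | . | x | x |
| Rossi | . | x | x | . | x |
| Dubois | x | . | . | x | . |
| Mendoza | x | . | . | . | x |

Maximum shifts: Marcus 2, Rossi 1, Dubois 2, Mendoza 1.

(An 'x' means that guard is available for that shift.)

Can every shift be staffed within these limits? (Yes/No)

Total capacity is 6 and 5 slots are needed, so capacity alone doesn't rule it out.
Shifts {Tue-PM, Wed-AM} need 2 worker-slots in total, but the guards available for any of those shifts (Rossi) can supply at most 1 among them. So no valid schedule exists.

No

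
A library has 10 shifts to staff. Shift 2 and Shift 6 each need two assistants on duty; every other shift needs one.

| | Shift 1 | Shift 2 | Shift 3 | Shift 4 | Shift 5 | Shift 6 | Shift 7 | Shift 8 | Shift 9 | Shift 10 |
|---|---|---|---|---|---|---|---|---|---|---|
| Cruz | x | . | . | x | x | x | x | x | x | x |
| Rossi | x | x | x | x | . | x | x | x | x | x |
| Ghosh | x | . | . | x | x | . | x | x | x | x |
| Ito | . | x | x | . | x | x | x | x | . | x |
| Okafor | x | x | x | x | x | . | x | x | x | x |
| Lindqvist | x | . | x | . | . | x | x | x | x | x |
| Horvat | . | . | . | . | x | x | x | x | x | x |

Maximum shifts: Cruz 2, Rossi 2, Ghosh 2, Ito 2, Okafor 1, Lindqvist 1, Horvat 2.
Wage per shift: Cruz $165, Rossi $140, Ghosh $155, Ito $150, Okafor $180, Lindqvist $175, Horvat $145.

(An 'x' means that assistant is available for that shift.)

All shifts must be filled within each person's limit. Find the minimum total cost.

$1865

Picking the cheapest available assistant for each shift independently would cost $1700, but that ignores the shift limits.
An optimal schedule: Shift 1→Cruz, Shift 2→Rossi+Ito, Shift 3→Rossi, Shift 4→Cruz, Shift 5→Ghosh, Shift 6→Lindqvist+Horvat, Shift 7→Ito, Shift 8→Okafor, Shift 9→Ghosh, Shift 10→Horvat.
Total: 165 + 140 + 150 + 140 + 165 + 155 + 175 + 145 + 150 + 180 + 155 + 145 = $1865.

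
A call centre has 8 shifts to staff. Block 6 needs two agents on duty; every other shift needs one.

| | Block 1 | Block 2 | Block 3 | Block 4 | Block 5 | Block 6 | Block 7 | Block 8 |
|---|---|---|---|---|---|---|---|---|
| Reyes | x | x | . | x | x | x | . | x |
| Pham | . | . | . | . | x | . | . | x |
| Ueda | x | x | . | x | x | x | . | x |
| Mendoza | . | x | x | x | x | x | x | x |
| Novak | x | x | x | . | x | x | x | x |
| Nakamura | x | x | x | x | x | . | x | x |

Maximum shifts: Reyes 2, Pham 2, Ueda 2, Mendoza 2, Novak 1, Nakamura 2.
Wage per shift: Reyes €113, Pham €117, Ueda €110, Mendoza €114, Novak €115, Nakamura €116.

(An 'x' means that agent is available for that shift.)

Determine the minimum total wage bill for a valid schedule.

€1021

Picking the cheapest available agent for each shift independently would cost €1001, but that ignores the shift limits.
An optimal schedule: Block 1→Ueda, Block 2→Reyes, Block 3→Mendoza, Block 4→Ueda, Block 5→Nakamura, Block 6→Reyes+Novak, Block 7→Mendoza, Block 8→Nakamura.
Total: 110 + 113 + 114 + 110 + 116 + 113 + 115 + 114 + 116 = €1021.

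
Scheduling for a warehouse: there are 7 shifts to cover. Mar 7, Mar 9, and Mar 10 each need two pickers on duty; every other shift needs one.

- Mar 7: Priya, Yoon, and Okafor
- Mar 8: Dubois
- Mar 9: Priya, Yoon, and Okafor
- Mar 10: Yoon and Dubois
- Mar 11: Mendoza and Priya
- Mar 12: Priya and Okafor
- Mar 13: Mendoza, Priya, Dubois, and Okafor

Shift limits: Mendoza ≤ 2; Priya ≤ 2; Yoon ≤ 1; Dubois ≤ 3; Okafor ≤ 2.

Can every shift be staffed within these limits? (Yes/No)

Total capacity is 10 and 10 slots are needed, so capacity alone doesn't rule it out.
Shifts {Mar 7, Mar 9, Mar 10, Mar 12} need 7 worker-slots in total, but the pickers available for any of those shifts (Priya, Yoon, Dubois, and Okafor) can supply at most 6 among them. So no valid schedule exists.

No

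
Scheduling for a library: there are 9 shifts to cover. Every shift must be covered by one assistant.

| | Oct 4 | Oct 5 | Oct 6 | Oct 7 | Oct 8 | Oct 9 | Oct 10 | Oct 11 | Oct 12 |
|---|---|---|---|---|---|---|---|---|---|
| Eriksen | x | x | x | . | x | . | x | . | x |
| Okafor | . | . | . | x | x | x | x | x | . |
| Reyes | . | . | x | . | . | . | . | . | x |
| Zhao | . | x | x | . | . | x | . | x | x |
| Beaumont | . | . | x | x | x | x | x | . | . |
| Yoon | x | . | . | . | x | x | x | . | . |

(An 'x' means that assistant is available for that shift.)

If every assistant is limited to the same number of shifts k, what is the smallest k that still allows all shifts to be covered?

2

With 6 assistants and 9 worker-slots to fill, someone must work at least ⌈9/6⌉ = 2 shifts, so k ≥ 2.
k = 2 works: Oct 4→Eriksen, Oct 5→Eriksen, Oct 6→Reyes, Oct 7→Okafor, Oct 8→Beaumont, Oct 9→Zhao, Oct 10→Beaumont, Oct 11→Okafor, Oct 12→Reyes.
Loads: Eriksen 2, Okafor 2, Reyes 2, Zhao 1, Beaumont 2, Yoon 0 — all ≤ 2.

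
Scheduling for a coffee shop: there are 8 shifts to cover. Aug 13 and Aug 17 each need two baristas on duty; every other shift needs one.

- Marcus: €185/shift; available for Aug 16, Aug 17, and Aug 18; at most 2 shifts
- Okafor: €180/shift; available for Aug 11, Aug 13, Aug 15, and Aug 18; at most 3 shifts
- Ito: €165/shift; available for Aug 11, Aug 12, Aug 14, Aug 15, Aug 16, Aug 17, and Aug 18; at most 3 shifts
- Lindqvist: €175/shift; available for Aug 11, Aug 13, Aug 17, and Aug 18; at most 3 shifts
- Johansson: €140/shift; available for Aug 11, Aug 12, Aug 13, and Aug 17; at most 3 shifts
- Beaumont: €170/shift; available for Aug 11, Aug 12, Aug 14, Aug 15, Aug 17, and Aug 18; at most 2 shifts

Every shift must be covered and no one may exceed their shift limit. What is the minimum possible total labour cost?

€1605

Picking the cheapest available barista for each shift independently would cost €1560, but that ignores the shift limits.
An optimal schedule: Aug 11→Johansson, Aug 12→Johansson, Aug 13→Johansson+Lindqvist, Aug 14→Ito, Aug 15→Ito, Aug 16→Ito, Aug 17→Beaumont+Lindqvist, Aug 18→Beaumont.
Total: 140 + 140 + 140 + 175 + 165 + 165 + 165 + 170 + 175 + 170 = €1605.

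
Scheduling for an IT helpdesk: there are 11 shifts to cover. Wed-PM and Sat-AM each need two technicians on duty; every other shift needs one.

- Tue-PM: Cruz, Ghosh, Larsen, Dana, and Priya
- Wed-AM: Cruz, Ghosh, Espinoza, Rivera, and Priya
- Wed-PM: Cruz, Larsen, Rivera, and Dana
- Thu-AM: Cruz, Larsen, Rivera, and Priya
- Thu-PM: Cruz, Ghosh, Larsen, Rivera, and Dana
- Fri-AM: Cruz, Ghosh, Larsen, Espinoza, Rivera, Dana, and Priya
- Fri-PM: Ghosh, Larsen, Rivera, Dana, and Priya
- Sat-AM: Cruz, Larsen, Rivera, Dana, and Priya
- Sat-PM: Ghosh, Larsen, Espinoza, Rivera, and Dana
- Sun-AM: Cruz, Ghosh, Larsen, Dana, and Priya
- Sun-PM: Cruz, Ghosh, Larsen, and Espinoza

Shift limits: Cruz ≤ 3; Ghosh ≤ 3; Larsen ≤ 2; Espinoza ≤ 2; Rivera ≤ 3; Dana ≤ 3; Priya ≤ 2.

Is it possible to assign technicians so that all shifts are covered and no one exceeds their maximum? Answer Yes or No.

One valid schedule: Tue-PM→Cruz, Wed-AM→Ghosh, Wed-PM→Rivera+Dana, Thu-AM→Cruz, Thu-PM→Ghosh, Fri-AM→Espinoza, Fri-PM→Ghosh, Sat-AM→Rivera+Dana, Sat-PM→Larsen, Sun-AM→Larsen, Sun-PM→Cruz.
Loads: Cruz 3/3, Ghosh 3/3, Larsen 2/2, Espinoza 1/2, Rivera 2/3, Dana 2/3, Priya 0/2 — all within limits.

Yes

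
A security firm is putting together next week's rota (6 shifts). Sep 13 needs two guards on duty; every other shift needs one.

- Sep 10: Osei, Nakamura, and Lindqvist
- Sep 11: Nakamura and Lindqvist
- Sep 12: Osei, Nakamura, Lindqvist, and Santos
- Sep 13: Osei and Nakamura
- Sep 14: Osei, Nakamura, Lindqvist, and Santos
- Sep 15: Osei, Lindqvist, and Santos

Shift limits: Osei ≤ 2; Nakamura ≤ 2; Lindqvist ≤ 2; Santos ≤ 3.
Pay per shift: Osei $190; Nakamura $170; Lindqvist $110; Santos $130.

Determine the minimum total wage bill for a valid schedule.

$970

Sep 13 can only be covered by Osei and Nakamura, so that assignment is forced.
Picking the cheapest available guard for each shift independently would cost $910, but that ignores the shift limits.
An optimal schedule: Sep 10→Lindqvist, Sep 11→Lindqvist, Sep 12→Santos, Sep 13→Nakamura+Osei, Sep 14→Santos, Sep 15→Santos.
Total: 110 + 110 + 130 + 170 + 190 + 130 + 130 = $970.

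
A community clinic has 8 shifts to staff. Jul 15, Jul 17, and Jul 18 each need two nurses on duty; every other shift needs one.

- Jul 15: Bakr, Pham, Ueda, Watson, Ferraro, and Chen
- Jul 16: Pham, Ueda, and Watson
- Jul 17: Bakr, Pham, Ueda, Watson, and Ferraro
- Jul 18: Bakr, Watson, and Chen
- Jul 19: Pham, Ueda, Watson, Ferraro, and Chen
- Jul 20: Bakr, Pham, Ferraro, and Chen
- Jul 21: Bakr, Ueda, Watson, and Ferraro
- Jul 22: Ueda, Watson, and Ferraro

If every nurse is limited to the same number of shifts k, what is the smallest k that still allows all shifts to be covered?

2

With 6 nurses and 11 worker-slots to fill, someone must work at least ⌈11/6⌉ = 2 shifts, so k ≥ 2.
k = 2 works: Jul 15→Ferraro+Chen, Jul 16→Pham, Jul 17→Watson+Ferraro, Jul 18→Bakr+Watson, Jul 19→Pham, Jul 20→Bakr, Jul 21→Ueda, Jul 22→Ueda.
Loads: Bakr 2, Pham 2, Ueda 2, Watson 2, Ferraro 2, Chen 1 — all ≤ 2.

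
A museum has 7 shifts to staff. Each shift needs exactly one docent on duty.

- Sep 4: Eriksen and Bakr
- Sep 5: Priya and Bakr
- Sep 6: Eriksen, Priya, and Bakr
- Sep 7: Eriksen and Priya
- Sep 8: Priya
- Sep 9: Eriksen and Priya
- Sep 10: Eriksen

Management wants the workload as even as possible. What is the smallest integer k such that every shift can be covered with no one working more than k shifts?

With 3 docents and 7 worker-slots to fill, someone must work at least ⌈7/3⌉ = 3 shifts, so k ≥ 3.
k = 3 works: Sep 4→Eriksen, Sep 5→Priya, Sep 6→Bakr, Sep 7→Eriksen, Sep 8→Priya, Sep 9→Priya, Sep 10→Eriksen.
Loads: Eriksen 3, Priya 3, Bakr 1 — all ≤ 3.

3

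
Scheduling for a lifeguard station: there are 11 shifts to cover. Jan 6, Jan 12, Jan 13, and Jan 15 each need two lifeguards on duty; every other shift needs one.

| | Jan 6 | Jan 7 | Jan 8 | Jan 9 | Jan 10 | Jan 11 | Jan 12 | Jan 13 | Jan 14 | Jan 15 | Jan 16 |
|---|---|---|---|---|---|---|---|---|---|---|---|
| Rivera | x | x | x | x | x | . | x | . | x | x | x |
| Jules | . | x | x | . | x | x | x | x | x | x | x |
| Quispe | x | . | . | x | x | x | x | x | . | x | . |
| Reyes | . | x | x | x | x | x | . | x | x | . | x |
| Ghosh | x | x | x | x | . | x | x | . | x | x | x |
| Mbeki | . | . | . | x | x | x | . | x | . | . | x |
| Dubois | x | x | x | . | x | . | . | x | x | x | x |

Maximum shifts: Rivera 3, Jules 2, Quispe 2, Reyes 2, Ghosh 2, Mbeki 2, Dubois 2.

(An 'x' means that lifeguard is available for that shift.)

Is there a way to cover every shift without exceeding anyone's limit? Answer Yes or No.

Yes

One valid schedule: Jan 6→Quispe+Dubois, Jan 7→Rivera, Jan 8→Rivera, Jan 9→Rivera, Jan 10→Reyes, Jan 11→Jules, Jan 12→Quispe+Ghosh, Jan 13→Reyes+Mbeki, Jan 14→Jules, Jan 15→Ghosh+Dubois, Jan 16→Mbeki.
Loads: Rivera 3/3, Jules 2/2, Quispe 2/2, Reyes 2/2, Ghosh 2/2, Mbeki 2/2, Dubois 2/2 — all within limits.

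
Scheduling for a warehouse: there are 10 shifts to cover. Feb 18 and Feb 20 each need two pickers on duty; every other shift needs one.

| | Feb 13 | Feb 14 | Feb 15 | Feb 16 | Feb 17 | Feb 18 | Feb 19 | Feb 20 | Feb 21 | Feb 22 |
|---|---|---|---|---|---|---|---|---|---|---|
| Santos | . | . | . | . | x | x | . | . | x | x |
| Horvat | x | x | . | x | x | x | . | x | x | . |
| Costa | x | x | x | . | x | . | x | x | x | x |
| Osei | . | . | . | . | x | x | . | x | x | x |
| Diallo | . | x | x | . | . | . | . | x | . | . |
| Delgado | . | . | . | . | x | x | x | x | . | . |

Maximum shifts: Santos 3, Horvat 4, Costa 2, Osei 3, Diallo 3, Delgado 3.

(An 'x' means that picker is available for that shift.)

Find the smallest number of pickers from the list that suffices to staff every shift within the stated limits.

12 slots to fill and no one can take more than 4, so at least ⌈12/4⌉ = 3 pickers are needed.
Any 3 pickers together have capacity at most 4+3+3 = 10 < 12 slots, so 3 can never suffice.
Santos, Horvat, Costa, and Osei alone can cover everything: Feb 13→Horvat, Feb 14→Horvat, Feb 15→Costa, Feb 16→Horvat, Feb 17→Santos, Feb 18→Santos+Osei, Feb 19→Costa, Feb 20→Horvat+Osei, Feb 21→Osei, Feb 22→Santos.

4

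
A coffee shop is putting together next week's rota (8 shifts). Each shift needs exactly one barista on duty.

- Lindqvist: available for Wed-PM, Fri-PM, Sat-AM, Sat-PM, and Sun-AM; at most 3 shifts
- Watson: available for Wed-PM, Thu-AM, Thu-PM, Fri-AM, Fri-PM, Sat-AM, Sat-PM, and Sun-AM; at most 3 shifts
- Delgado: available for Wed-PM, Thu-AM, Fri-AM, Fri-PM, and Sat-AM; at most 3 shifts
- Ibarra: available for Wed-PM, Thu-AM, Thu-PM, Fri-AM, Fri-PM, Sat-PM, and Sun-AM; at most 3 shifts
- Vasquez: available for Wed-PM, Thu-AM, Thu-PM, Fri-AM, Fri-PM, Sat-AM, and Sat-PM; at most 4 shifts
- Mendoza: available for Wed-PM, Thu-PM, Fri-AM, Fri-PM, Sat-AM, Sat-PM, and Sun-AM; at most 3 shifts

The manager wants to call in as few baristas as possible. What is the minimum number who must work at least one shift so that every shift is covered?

8 slots to fill and no one can take more than 4, so at least ⌈8/4⌉ = 2 baristas are needed.
Any 2 baristas together have capacity at most 4+3 = 7 < 8 slots, so 2 can never suffice.
Lindqvist, Watson, and Delgado alone can cover everything: Wed-PM→Lindqvist, Thu-AM→Watson, Thu-PM→Watson, Fri-AM→Watson, Fri-PM→Delgado, Sat-AM→Delgado, Sat-PM→Lindqvist, Sun-AM→Lindqvist.

3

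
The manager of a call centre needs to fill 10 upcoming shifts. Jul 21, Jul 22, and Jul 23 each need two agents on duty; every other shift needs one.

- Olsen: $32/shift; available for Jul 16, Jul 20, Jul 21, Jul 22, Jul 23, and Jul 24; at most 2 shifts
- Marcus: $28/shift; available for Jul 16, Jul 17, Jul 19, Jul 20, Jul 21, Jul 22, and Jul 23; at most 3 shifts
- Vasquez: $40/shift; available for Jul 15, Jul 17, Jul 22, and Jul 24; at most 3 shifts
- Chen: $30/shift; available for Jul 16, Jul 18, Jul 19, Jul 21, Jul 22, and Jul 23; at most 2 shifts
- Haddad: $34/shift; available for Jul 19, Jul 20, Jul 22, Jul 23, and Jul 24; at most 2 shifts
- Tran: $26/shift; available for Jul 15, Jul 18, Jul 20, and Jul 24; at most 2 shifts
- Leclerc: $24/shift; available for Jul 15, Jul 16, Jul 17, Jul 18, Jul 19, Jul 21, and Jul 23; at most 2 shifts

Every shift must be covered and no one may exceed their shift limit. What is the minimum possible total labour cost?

Picking the cheapest available agent for each shift independently would cost $334, but that ignores the shift limits.
An optimal schedule: Jul 15→Leclerc, Jul 16→Marcus, Jul 17→Leclerc, Jul 18→Tran, Jul 19→Marcus, Jul 20→Tran, Jul 21→Marcus+Chen, Jul 22→Chen+Haddad, Jul 23→Olsen+Haddad, Jul 24→Olsen.
Total: 24 + 28 + 24 + 26 + 28 + 26 + 28 + 30 + 30 + 34 + 32 + 34 + 32 = $376.

$376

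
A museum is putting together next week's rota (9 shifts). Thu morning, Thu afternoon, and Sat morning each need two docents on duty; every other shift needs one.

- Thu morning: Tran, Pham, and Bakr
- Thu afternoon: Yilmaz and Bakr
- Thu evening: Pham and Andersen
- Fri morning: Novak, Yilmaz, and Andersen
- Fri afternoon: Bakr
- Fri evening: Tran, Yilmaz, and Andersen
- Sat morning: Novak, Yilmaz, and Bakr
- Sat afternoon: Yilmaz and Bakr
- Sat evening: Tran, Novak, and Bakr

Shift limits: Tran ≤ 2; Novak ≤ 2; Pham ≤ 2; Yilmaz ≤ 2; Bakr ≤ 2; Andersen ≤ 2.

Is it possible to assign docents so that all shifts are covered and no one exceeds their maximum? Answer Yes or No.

Total capacity is 12 and 12 slots are needed, so capacity alone doesn't rule it out.
Shifts {Thu afternoon, Fri afternoon, Sat morning, Sat afternoon} need 6 worker-slots in total, but the docents available for any of those shifts (Novak, Yilmaz, and Bakr) can supply at most 5 among them. So no valid schedule exists.

No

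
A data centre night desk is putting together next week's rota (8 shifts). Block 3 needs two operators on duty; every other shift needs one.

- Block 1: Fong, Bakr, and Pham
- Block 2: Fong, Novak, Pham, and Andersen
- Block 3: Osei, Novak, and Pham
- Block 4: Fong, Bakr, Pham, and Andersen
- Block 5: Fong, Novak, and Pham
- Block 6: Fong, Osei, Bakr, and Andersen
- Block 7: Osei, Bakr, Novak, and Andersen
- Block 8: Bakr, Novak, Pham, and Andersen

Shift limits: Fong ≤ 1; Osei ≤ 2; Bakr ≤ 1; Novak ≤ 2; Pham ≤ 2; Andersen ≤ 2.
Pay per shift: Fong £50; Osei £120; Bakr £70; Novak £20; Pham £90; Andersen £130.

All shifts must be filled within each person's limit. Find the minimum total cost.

£710

Picking the cheapest available operator for each shift independently would cost £340, but that ignores the shift limits.
An optimal schedule: Block 1→Fong, Block 2→Pham, Block 3→Osei+Novak, Block 4→Bakr, Block 5→Novak, Block 6→Osei, Block 7→Andersen, Block 8→Pham.
Total: 50 + 90 + 120 + 20 + 70 + 20 + 120 + 130 + 90 = £710.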